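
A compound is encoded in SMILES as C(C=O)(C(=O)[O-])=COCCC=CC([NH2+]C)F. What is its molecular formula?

Heavy atoms from the SMILES: 10 C, 1 F, 1 N, 4 O.
Implicit hydrogens by atom environment:
  5 × C: 1 H each → 5
  3 × O: no H
  2 × C: 2 H each → 4
  2 × C: no H
  1 × C: 3 H
  1 × F: no H
  1 × N (charge +1): 2 H
  1 × O (charge -1): no H
  Total hydrogens = 14.
Molecular formula: C10H14FNO4

C10H14FNO4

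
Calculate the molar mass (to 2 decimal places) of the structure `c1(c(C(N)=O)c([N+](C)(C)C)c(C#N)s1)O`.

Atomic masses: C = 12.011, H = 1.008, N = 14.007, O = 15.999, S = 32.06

Molecular formula: C9H12N3O2S+.
M = 9×12.011 + 12×1.008 + 3×14.007 + 2×15.999 + 1×32.06 = 226.27 g/mol.

226.27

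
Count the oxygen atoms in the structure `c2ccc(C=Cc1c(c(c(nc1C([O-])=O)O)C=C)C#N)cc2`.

3

The symbol for oxygen appears 3 times in the SMILES.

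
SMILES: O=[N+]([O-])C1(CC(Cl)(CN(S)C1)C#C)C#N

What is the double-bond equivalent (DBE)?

6

Molecular formula from the SMILES: C8H8ClN3O2S.
DoU = (2C + 2 + N − H − X)/2 = (2·8 + 2 + 3 − 8 − 1)/2 = 12/2 = 6.
(Structurally: 1 ring(s) + 5 π bond(s) = 6.)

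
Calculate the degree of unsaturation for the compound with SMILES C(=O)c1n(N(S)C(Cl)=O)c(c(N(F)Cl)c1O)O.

5

Molecular formula from the SMILES: C6H4Cl2FN3O4S.
DoU = (2C + 2 + N − H − X)/2 = (2·6 + 2 + 3 − 4 − 3)/2 = 10/2 = 5.
(Structurally: 1 ring(s) + 4 π bond(s) = 5.)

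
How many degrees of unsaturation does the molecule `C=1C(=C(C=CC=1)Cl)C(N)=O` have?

5

Molecular formula from the SMILES: C7H6ClNO.
DoU = (2C + 2 + N − H − X)/2 = (2·7 + 2 + 1 − 6 − 1)/2 = 10/2 = 5.
(Structurally: 1 ring(s) + 4 π bond(s) = 5.)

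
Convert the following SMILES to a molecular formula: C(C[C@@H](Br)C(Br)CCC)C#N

C8H13Br2N

Heavy atoms from the SMILES: 2 Br, 8 C, 1 N.
Implicit hydrogens by atom environment:
  4 × C: 2 H each → 8
  2 × Br: no H
  2 × C: 1 H each → 2
  1 × C: 3 H
  1 × C: no H
  1 × N: no H
  Total hydrogens = 13.
Molecular formula: C8H13Br2N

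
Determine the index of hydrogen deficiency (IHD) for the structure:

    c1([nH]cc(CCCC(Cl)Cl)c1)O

Molecular formula from the SMILES: C8H11Cl2NO.
DoU = (2C + 2 + N − H − X)/2 = (2·8 + 2 + 1 − 11 − 2)/2 = 6/2 = 3.
(Structurally: 1 ring(s) + 2 π bond(s) = 3.)

3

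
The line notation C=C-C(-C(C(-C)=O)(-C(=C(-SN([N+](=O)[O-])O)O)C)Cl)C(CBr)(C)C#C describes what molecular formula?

C14H18BrClN2O5S

Heavy atoms from the SMILES: 1 Br, 14 C, 1 Cl, 2 N, 5 O, 1 S.
Implicit hydrogens by atom environment:
  6 × C: no H
  3 × C: 3 H each → 9
  3 × C: 1 H each → 3
  2 × C: 2 H each → 4
  2 × O: 1 H each → 2
  2 × O: no H
  1 × Br: no H
  1 × Cl: no H
  1 × N: no H
  1 × N (charge +1): no H
  1 × O (charge -1): no H
  1 × S: no H
  Total hydrogens = 18.
Molecular formula: C14H18BrClN2O5S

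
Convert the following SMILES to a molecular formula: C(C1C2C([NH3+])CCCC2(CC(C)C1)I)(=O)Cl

Heavy atoms from the SMILES: 12 C, 1 Cl, 1 I, 1 N, 1 O.
Implicit hydrogens by atom environment:
  5 × C: 2 H each → 10
  4 × C: 1 H each → 4
  2 × C: no H
  1 × C: 3 H
  1 × Cl: no H
  1 × I: no H
  1 × N (charge +1): 3 H
  1 × O: no H
  Total hydrogens = 20.
Net charge +1.
Molecular formula: C12H20ClINO+

C12H20ClINO+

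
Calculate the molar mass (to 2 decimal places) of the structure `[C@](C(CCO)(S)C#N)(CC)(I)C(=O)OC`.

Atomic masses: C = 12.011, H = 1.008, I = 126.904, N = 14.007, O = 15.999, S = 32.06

Molecular formula: C9H14INO3S.
M = 9×12.011 + 14×1.008 + 1×126.904 + 1×14.007 + 3×15.999 + 1×32.06 = 343.18 g/mol.

343.18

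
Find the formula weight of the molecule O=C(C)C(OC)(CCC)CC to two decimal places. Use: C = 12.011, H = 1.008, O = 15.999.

158.24

Molecular formula: C9H18O2.
M = 9×12.011 + 18×1.008 + 2×15.999 = 158.24 g/mol.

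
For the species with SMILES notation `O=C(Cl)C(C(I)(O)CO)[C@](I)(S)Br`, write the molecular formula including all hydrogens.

Heavy atoms from the SMILES: 1 Br, 5 C, 1 Cl, 2 I, 3 O, 1 S.
Implicit hydrogens by atom environment:
  3 × C: no H
  2 × I: no H
  2 × O: 1 H each → 2
  1 × Br: no H
  1 × C: 2 H
  1 × C: 1 H
  1 × Cl: no H
  1 × O: no H
  1 × S: 1 H
  Total hydrogens = 6.
Molecular formula: C5H6BrClI2O3S

C5H6BrClI2O3S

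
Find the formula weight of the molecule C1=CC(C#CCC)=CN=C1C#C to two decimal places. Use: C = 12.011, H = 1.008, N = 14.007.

155.20

Molecular formula: C11H9N.
M = 11×12.011 + 9×1.008 + 1×14.007 = 155.20 g/mol.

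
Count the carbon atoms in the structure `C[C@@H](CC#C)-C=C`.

7

The symbol for carbon appears 7 times in the SMILES.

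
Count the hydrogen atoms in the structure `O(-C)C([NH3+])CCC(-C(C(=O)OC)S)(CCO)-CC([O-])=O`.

Hydrogens are implicit in SMILES; fill each atom to its normal valence:
  5 × C: 2 H each → 10
  4 × O: no H
  3 × C: no H
  2 × C: 3 H each → 6
  2 × C: 1 H each → 2
  1 × N (charge +1): 3 H
  1 × O: 1 H
  1 × O (charge -1): no H
  1 × S: 1 H
  Total hydrogens = 23.

23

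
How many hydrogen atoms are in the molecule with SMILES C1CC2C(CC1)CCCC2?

Hydrogens are implicit in SMILES; fill each atom to its normal valence:
  8 × C: 2 H each → 16
  2 × C: 1 H each → 2
  Total hydrogens = 18.

18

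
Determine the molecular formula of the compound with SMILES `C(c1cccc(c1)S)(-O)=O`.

C7H6O2S

Heavy atoms from the SMILES: 7 C, 2 O, 1 S.
Implicit hydrogens by atom environment:
  4 × C (aromatic): 1 H each → 4
  2 × C (aromatic): no H
  1 × C: no H
  1 × O: 1 H
  1 × O: no H
  1 × S: 1 H
  Total hydrogens = 6.
Molecular formula: C7H6O2S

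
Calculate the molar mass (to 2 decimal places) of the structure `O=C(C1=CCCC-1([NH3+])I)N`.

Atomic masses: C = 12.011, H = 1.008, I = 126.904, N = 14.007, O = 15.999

253.06

Molecular formula: C6H10IN2O+.
M = 6×12.011 + 10×1.008 + 1×126.904 + 2×14.007 + 1×15.999 = 253.06 g/mol.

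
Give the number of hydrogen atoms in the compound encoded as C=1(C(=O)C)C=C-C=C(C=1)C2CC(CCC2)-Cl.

Hydrogens are implicit in SMILES; fill each atom to its normal valence:
  4 × C: 2 H each → 8
  4 × C (aromatic): 1 H each → 4
  2 × C: 1 H each → 2
  2 × C (aromatic): no H
  1 × C: 3 H
  1 × C: no H
  1 × Cl: no H
  1 × O: no H
  Total hydrogens = 17.

17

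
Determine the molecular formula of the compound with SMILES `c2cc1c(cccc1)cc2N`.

C10H9N

Heavy atoms from the SMILES: 10 C, 1 N.
Implicit hydrogens by atom environment:
  7 × C (aromatic): 1 H each → 7
  3 × C (aromatic): no H
  1 × N: 2 H
  Total hydrogens = 9.
Molecular formula: C10H9N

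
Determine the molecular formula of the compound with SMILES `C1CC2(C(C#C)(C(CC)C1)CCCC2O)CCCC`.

C18H30O

Heavy atoms from the SMILES: 18 C, 1 O.
Implicit hydrogens by atom environment:
  10 × C: 2 H each → 20
  3 × C: 1 H each → 3
  3 × C: no H
  2 × C: 3 H each → 6
  1 × O: 1 H
  Total hydrogens = 30.
Molecular formula: C18H30O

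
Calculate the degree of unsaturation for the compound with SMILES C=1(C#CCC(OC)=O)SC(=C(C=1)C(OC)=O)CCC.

Molecular formula from the SMILES: C14H16O4S.
DoU = (2C + 2 + N − H − X)/2 = (2·14 + 2 + 0 − 16 − 0)/2 = 14/2 = 7.
(Structurally: 1 ring(s) + 6 π bond(s) = 7.)

7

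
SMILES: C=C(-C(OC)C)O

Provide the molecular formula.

Heavy atoms from the SMILES: 5 C, 2 O.
Implicit hydrogens by atom environment:
  2 × C: 3 H each → 6
  1 × C: 2 H
  1 × C: 1 H
  1 × C: no H
  1 × O: 1 H
  1 × O: no H
  Total hydrogens = 10.
Molecular formula: C5H10O2

C5H10O2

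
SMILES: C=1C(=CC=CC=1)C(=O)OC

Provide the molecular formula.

C8H8O2

Heavy atoms from the SMILES: 8 C, 2 O.
Implicit hydrogens by atom environment:
  5 × C (aromatic): 1 H each → 5
  2 × O: no H
  1 × C: 3 H
  1 × C (aromatic): no H
  1 × C: no H
  Total hydrogens = 8.
Molecular formula: C8H8O2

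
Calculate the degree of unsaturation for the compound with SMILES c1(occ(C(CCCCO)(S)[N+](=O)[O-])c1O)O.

Molecular formula from the SMILES: C9H13NO6S.
DoU = (2C + 2 + N − H − X)/2 = (2·9 + 2 + 1 − 13 − 0)/2 = 8/2 = 4.
(Structurally: 1 ring(s) + 3 π bond(s) = 4.)

4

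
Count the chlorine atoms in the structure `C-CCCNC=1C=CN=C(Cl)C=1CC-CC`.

The symbol for chlorine appears 1 time in the SMILES.

1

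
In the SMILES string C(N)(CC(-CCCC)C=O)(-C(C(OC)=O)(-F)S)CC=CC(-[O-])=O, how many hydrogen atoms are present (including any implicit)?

Hydrogens are implicit in SMILES; fill each atom to its normal valence:
  5 × C: 2 H each → 10
  4 × C: 1 H each → 4
  4 × C: no H
  4 × O: no H
  2 × C: 3 H each → 6
  1 × F: no H
  1 × N: 2 H
  1 × O (charge -1): no H
  1 × S: 1 H
  Total hydrogens = 23.

23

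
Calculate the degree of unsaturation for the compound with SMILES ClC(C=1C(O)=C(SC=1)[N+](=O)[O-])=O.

5

Molecular formula from the SMILES: C5H2ClNO4S.
DoU = (2C + 2 + N − H − X)/2 = (2·5 + 2 + 1 − 2 − 1)/2 = 10/2 = 5.
(Structurally: 1 ring(s) + 4 π bond(s) = 5.)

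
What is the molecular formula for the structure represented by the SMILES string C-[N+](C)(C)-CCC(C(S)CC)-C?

Heavy atoms from the SMILES: 10 C, 1 N, 1 S.
Implicit hydrogens by atom environment:
  5 × C: 3 H each → 15
  3 × C: 2 H each → 6
  2 × C: 1 H each → 2
  1 × N (charge +1): no H
  1 × S: 1 H
  Total hydrogens = 24.
Net charge +1.
Molecular formula: C10H24NS+

C10H24NS+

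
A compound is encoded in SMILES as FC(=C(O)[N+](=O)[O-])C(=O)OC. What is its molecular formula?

C4H4FNO5

Heavy atoms from the SMILES: 4 C, 1 F, 1 N, 5 O.
Implicit hydrogens by atom environment:
  3 × C: no H
  3 × O: no H
  1 × C: 3 H
  1 × F: no H
  1 × N (charge +1): no H
  1 × O: 1 H
  1 × O (charge -1): no H
  Total hydrogens = 4.
Molecular formula: C4H4FNO5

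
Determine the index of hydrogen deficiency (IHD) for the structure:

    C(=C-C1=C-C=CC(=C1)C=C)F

Molecular formula from the SMILES: C10H9F.
DoU = (2C + 2 + N − H − X)/2 = (2·10 + 2 + 0 − 9 − 1)/2 = 12/2 = 6.
(Structurally: 1 ring(s) + 5 π bond(s) = 6.)

6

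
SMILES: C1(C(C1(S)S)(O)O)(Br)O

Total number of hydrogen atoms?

Hydrogens are implicit in SMILES; fill each atom to its normal valence:
  3 × C: no H
  3 × O: 1 H each → 3
  2 × S: 1 H each → 2
  1 × Br: no H
  Total hydrogens = 5.

5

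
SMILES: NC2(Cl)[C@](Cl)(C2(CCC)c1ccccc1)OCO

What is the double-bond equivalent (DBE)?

5

Molecular formula from the SMILES: C13H17Cl2NO2.
DoU = (2C + 2 + N − H − X)/2 = (2·13 + 2 + 1 − 17 − 2)/2 = 10/2 = 5.
(Structurally: 2 ring(s) + 3 π bond(s) = 5.)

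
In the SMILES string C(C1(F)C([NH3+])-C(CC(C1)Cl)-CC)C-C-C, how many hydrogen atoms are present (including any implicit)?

24

Hydrogens are implicit in SMILES; fill each atom to its normal valence:
  6 × C: 2 H each → 12
  3 × C: 1 H each → 3
  2 × C: 3 H each → 6
  1 × C: no H
  1 × Cl: no H
  1 × F: no H
  1 × N (charge +1): 3 H
  Total hydrogens = 24.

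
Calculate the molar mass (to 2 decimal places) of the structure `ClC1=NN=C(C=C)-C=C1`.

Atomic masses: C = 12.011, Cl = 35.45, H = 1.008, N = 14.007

140.57

Molecular formula: C6H5ClN2.
M = 6×12.011 + 1×35.45 + 5×1.008 + 2×14.007 = 140.57 g/mol.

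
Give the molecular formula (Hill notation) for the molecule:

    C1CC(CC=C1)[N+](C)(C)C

Heavy atoms from the SMILES: 9 C, 1 N.
Implicit hydrogens by atom environment:
  3 × C: 3 H each → 9
  3 × C: 2 H each → 6
  3 × C: 1 H each → 3
  1 × N (charge +1): no H
  Total hydrogens = 18.
Net charge +1.
Molecular formula: C9H18N+

C9H18N+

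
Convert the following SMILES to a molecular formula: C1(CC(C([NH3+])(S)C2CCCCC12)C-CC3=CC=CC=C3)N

C18H29N2S+

Heavy atoms from the SMILES: 18 C, 2 N, 1 S.
Implicit hydrogens by atom environment:
  7 × C: 2 H each → 14
  5 × C (aromatic): 1 H each → 5
  4 × C: 1 H each → 4
  1 × C: no H
  1 × C (aromatic): no H
  1 × N (charge +1): 3 H
  1 × N: 2 H
  1 × S: 1 H
  Total hydrogens = 29.
Net charge +1.
Molecular formula: C18H29N2S+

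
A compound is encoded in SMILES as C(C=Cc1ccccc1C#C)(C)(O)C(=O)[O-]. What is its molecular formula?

C13H11O3-

Heavy atoms from the SMILES: 13 C, 3 O.
Implicit hydrogens by atom environment:
  4 × C (aromatic): 1 H each → 4
  3 × C: 1 H each → 3
  3 × C: no H
  2 × C (aromatic): no H
  1 × C: 3 H
  1 × O: 1 H
  1 × O: no H
  1 × O (charge -1): no H
  Total hydrogens = 11.
Net charge -1.
Molecular formula: C13H11O3-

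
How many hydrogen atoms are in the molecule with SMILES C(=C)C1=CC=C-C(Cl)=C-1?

7

Hydrogens are implicit in SMILES; fill each atom to its normal valence:
  4 × C (aromatic): 1 H each → 4
  2 × C (aromatic): no H
  1 × C: 2 H
  1 × C: 1 H
  1 × Cl: no H
  Total hydrogens = 7.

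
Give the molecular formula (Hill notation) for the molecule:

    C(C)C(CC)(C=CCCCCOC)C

Heavy atoms from the SMILES: 13 C, 1 O.
Implicit hydrogens by atom environment:
  6 × C: 2 H each → 12
  4 × C: 3 H each → 12
  2 × C: 1 H each → 2
  1 × C: no H
  1 × O: no H
  Total hydrogens = 26.
Molecular formula: C13H26O

C13H26O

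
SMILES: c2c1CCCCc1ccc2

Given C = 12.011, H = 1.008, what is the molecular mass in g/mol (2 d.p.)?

132.21

Molecular formula: C10H12.
M = 10×12.011 + 12×1.008 = 132.21 g/mol.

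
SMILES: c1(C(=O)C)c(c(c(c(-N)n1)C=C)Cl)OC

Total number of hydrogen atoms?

Hydrogens are implicit in SMILES; fill each atom to its normal valence:
  5 × C (aromatic): no H
  2 × C: 3 H each → 6
  2 × O: no H
  1 × C: 2 H
  1 × C: 1 H
  1 × C: no H
  1 × Cl: no H
  1 × N: 2 H
  1 × N (aromatic): no H
  Total hydrogens = 11.

11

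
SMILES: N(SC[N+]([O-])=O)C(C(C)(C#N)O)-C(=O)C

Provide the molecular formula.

C7H11N3O4S

Heavy atoms from the SMILES: 7 C, 3 N, 4 O, 1 S.
Implicit hydrogens by atom environment:
  3 × C: no H
  2 × C: 3 H each → 6
  2 × O: no H
  1 × C: 2 H
  1 × C: 1 H
  1 × N: 1 H
  1 × N: no H
  1 × N (charge +1): no H
  1 × O: 1 H
  1 × O (charge -1): no H
  1 × S: no H
  Total hydrogens = 11.
Molecular formula: C7H11N3O4S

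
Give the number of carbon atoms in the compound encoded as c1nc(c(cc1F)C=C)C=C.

9

The symbol for carbon appears 9 times in the SMILES. Lowercase c denotes aromatic carbon and counts toward C.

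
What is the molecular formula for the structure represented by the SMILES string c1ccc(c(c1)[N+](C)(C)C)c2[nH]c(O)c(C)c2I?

C14H18IN2O+

Heavy atoms from the SMILES: 14 C, 1 I, 2 N, 1 O.
Implicit hydrogens by atom environment:
  6 × C (aromatic): no H
  4 × C: 3 H each → 12
  4 × C (aromatic): 1 H each → 4
  1 × I: no H
  1 × N (aromatic): 1 H
  1 × N (charge +1): no H
  1 × O: 1 H
  Total hydrogens = 18.
Net charge +1.
Molecular formula: C14H18IN2O+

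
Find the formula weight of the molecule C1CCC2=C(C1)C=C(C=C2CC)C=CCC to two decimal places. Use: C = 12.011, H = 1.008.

Molecular formula: C16H22.
M = 16×12.011 + 22×1.008 = 214.35 g/mol.

214.35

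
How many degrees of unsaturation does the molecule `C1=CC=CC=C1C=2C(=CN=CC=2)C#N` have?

Molecular formula from the SMILES: C12H8N2.
DoU = (2C + 2 + N − H − X)/2 = (2·12 + 2 + 2 − 8 − 0)/2 = 20/2 = 10.
(Structurally: 2 ring(s) + 8 π bond(s) = 10.)

10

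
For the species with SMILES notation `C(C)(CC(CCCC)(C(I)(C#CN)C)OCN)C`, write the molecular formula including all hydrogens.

Heavy atoms from the SMILES: 14 C, 1 I, 2 N, 1 O.
Implicit hydrogens by atom environment:
  5 × C: 2 H each → 10
  4 × C: 3 H each → 12
  4 × C: no H
  2 × N: 2 H each → 4
  1 × C: 1 H
  1 × I: no H
  1 × O: no H
  Total hydrogens = 27.
Molecular formula: C14H27IN2O

C14H27IN2O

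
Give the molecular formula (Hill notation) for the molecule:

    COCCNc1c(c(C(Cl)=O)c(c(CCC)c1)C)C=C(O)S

Heavy atoms from the SMILES: 16 C, 1 Cl, 1 N, 3 O, 1 S.
Implicit hydrogens by atom environment:
  5 × C (aromatic): no H
  4 × C: 2 H each → 8
  3 × C: 3 H each → 9
  2 × C: no H
  2 × O: no H
  1 × C (aromatic): 1 H
  1 × C: 1 H
  1 × Cl: no H
  1 × N: 1 H
  1 × O: 1 H
  1 × S: 1 H
  Total hydrogens = 22.
Molecular formula: C16H22ClNO3S

C16H22ClNO3S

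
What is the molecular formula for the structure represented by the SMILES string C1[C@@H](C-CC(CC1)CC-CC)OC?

Heavy atoms from the SMILES: 12 C, 1 O.
Implicit hydrogens by atom environment:
  8 × C: 2 H each → 16
  2 × C: 3 H each → 6
  2 × C: 1 H each → 2
  1 × O: no H
  Total hydrogens = 24.
Molecular formula: C12H24O

C12H24O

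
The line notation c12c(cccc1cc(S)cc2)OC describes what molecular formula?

C11H10OS

Heavy atoms from the SMILES: 11 C, 1 O, 1 S.
Implicit hydrogens by atom environment:
  6 × C (aromatic): 1 H each → 6
  4 × C (aromatic): no H
  1 × C: 3 H
  1 × O: no H
  1 × S: 1 H
  Total hydrogens = 10.
Molecular formula: C11H10OS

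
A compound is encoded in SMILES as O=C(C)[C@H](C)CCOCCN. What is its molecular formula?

C8H17NO2

Heavy atoms from the SMILES: 8 C, 1 N, 2 O.
Implicit hydrogens by atom environment:
  4 × C: 2 H each → 8
  2 × C: 3 H each → 6
  2 × O: no H
  1 × C: 1 H
  1 × C: no H
  1 × N: 2 H
  Total hydrogens = 17.
Molecular formula: C8H17NO2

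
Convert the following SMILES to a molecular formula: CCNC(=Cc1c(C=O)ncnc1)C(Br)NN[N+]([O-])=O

C10H13BrN6O3

Heavy atoms from the SMILES: 1 Br, 10 C, 6 N, 3 O.
Implicit hydrogens by atom environment:
  3 × C: 1 H each → 3
  3 × N: 1 H each → 3
  2 × C (aromatic): 1 H each → 2
  2 × C (aromatic): no H
  2 × N (aromatic): no H
  2 × O: no H
  1 × Br: no H
  1 × C: 3 H
  1 × C: 2 H
  1 × C: no H
  1 × N (charge +1): no H
  1 × O (charge -1): no H
  Total hydrogens = 13.
Molecular formula: C10H13BrN6O3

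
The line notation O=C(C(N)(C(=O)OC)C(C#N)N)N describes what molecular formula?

C6H10N4O3

Heavy atoms from the SMILES: 6 C, 4 N, 3 O.
Implicit hydrogens by atom environment:
  4 × C: no H
  3 × N: 2 H each → 6
  3 × O: no H
  1 × C: 3 H
  1 × C: 1 H
  1 × N: no H
  Total hydrogens = 10.
Molecular formula: C6H10N4O3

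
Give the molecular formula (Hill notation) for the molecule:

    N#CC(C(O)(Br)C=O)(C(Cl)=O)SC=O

C6H3BrClNO4S

Heavy atoms from the SMILES: 1 Br, 6 C, 1 Cl, 1 N, 4 O, 1 S.
Implicit hydrogens by atom environment:
  4 × C: no H
  3 × O: no H
  2 × C: 1 H each → 2
  1 × Br: no H
  1 × Cl: no H
  1 × N: no H
  1 × O: 1 H
  1 × S: no H
  Total hydrogens = 3.
Molecular formula: C6H3BrClNO4S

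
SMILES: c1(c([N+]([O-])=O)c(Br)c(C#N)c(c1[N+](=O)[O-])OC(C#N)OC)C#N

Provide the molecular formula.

C11H4BrN5O6

Heavy atoms from the SMILES: 1 Br, 11 C, 5 N, 6 O.
Implicit hydrogens by atom environment:
  6 × C (aromatic): no H
  4 × O: no H
  3 × C: no H
  3 × N: no H
  2 × N (charge +1): no H
  2 × O (charge -1): no H
  1 × Br: no H
  1 × C: 3 H
  1 × C: 1 H
  Total hydrogens = 4.
Molecular formula: C11H4BrN5O6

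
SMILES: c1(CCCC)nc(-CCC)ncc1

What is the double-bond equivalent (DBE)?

4

Molecular formula from the SMILES: C11H18N2.
DoU = (2C + 2 + N − H − X)/2 = (2·11 + 2 + 2 − 18 − 0)/2 = 8/2 = 4.
(Structurally: 1 ring(s) + 3 π bond(s) = 4.)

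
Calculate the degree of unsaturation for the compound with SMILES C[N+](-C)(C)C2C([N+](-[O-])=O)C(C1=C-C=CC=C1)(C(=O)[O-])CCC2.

Molecular formula from the SMILES: C16H22N2O4.
DoU = (2C + 2 + N − H − X)/2 = (2·16 + 2 + 2 − 22 − 0)/2 = 14/2 = 7.
(Structurally: 2 ring(s) + 5 π bond(s) = 7.)

7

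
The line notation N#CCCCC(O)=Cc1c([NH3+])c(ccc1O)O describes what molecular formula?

C12H15N2O3+

Heavy atoms from the SMILES: 12 C, 2 N, 3 O.
Implicit hydrogens by atom environment:
  4 × C (aromatic): no H
  3 × C: 2 H each → 6
  3 × O: 1 H each → 3
  2 × C (aromatic): 1 H each → 2
  2 × C: no H
  1 × C: 1 H
  1 × N (charge +1): 3 H
  1 × N: no H
  Total hydrogens = 15.
Net charge +1.
Molecular formula: C12H15N2O3+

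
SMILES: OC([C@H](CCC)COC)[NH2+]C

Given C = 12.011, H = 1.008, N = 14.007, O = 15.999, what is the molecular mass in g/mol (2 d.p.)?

162.25

Molecular formula: C8H20NO2+.
M = 8×12.011 + 20×1.008 + 1×14.007 + 2×15.999 = 162.25 g/mol.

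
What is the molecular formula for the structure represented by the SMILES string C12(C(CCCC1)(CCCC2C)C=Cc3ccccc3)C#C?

Heavy atoms from the SMILES: 21 C.
Implicit hydrogens by atom environment:
  7 × C: 2 H each → 14
  5 × C (aromatic): 1 H each → 5
  4 × C: 1 H each → 4
  3 × C: no H
  1 × C: 3 H
  1 × C (aromatic): no H
  Total hydrogens = 26.
Molecular formula: C21H26

C21H26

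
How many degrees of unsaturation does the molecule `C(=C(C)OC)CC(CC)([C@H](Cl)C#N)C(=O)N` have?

Molecular formula from the SMILES: C11H17ClN2O2.
DoU = (2C + 2 + N − H − X)/2 = (2·11 + 2 + 2 − 17 − 1)/2 = 8/2 = 4.
(Structurally: 0 ring(s) + 4 π bond(s) = 4.)

4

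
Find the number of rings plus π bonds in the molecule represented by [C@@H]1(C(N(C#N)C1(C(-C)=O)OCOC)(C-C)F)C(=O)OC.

5

Molecular formula from the SMILES: C12H17FN2O5.
DoU = (2C + 2 + N − H − X)/2 = (2·12 + 2 + 2 − 17 − 1)/2 = 10/2 = 5.
(Structurally: 1 ring(s) + 4 π bond(s) = 5.)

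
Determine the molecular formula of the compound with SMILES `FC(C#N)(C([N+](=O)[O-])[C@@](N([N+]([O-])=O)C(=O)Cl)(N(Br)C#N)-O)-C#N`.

C7H2BrClFN7O6

Heavy atoms from the SMILES: 1 Br, 7 C, 1 Cl, 1 F, 7 N, 6 O.
Implicit hydrogens by atom environment:
  6 × C: no H
  5 × N: no H
  3 × O: no H
  2 × N (charge +1): no H
  2 × O (charge -1): no H
  1 × Br: no H
  1 × C: 1 H
  1 × Cl: no H
  1 × F: no H
  1 × O: 1 H
  Total hydrogens = 2.
Molecular formula: C7H2BrClFN7O6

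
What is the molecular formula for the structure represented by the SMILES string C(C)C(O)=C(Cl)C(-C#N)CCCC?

C10H16ClNO

Heavy atoms from the SMILES: 10 C, 1 Cl, 1 N, 1 O.
Implicit hydrogens by atom environment:
  4 × C: 2 H each → 8
  3 × C: no H
  2 × C: 3 H each → 6
  1 × C: 1 H
  1 × Cl: no H
  1 × N: no H
  1 × O: 1 H
  Total hydrogens = 16.
Molecular formula: C10H16ClNO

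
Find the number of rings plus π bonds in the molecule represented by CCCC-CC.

Molecular formula from the SMILES: C6H14.
DoU = (2C + 2 + N − H − X)/2 = (2·6 + 2 + 0 − 14 − 0)/2 = 0/2 = 0.
(Structurally: 0 ring(s) + 0 π bond(s) = 0.)

0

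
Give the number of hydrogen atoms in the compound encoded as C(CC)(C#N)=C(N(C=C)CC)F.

Hydrogens are implicit in SMILES; fill each atom to its normal valence:
  3 × C: 2 H each → 6
  3 × C: no H
  2 × C: 3 H each → 6
  2 × N: no H
  1 × C: 1 H
  1 × F: no H
  Total hydrogens = 13.

13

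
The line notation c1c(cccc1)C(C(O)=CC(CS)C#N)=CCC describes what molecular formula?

Heavy atoms from the SMILES: 15 C, 1 N, 1 O, 1 S.
Implicit hydrogens by atom environment:
  5 × C (aromatic): 1 H each → 5
  3 × C: 1 H each → 3
  3 × C: no H
  2 × C: 2 H each → 4
  1 × C: 3 H
  1 × C (aromatic): no H
  1 × N: no H
  1 × O: 1 H
  1 × S: 1 H
  Total hydrogens = 17.
Molecular formula: C15H17NOS

C15H17NOS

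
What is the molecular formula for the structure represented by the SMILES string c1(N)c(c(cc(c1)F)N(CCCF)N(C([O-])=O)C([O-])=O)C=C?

[C13H13F2N3O4]2-

Heavy atoms from the SMILES: 13 C, 2 F, 3 N, 4 O.
Implicit hydrogens by atom environment:
  4 × C: 2 H each → 8
  4 × C (aromatic): no H
  2 × C (aromatic): 1 H each → 2
  2 × C: no H
  2 × F: no H
  2 × N: no H
  2 × O: no H
  2 × O (charge -1): no H
  1 × C: 1 H
  1 × N: 2 H
  Total hydrogens = 13.
Net charge -2.
Molecular formula: [C13H13F2N3O4]2-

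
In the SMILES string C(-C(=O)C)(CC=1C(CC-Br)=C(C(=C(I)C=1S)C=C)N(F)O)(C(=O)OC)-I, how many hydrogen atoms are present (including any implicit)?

Hydrogens are implicit in SMILES; fill each atom to its normal valence:
  6 × C (aromatic): no H
  4 × C: 2 H each → 8
  3 × C: no H
  3 × O: no H
  2 × C: 3 H each → 6
  2 × I: no H
  1 × Br: no H
  1 × C: 1 H
  1 × F: no H
  1 × N: no H
  1 × O: 1 H
  1 × S: 1 H
  Total hydrogens = 17.

17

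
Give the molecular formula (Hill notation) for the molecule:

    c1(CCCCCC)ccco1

C10H16O

Heavy atoms from the SMILES: 10 C, 1 O.
Implicit hydrogens by atom environment:
  5 × C: 2 H each → 10
  3 × C (aromatic): 1 H each → 3
  1 × C: 3 H
  1 × C (aromatic): no H
  1 × O (aromatic): no H
  Total hydrogens = 16.
Molecular formula: C10H16O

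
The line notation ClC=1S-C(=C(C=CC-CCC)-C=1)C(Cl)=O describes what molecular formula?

Heavy atoms from the SMILES: 11 C, 2 Cl, 1 O, 1 S.
Implicit hydrogens by atom environment:
  3 × C: 2 H each → 6
  3 × C (aromatic): no H
  2 × C: 1 H each → 2
  2 × Cl: no H
  1 × C: 3 H
  1 × C (aromatic): 1 H
  1 × C: no H
  1 × O: no H
  1 × S (aromatic): no H
  Total hydrogens = 12.
Molecular formula: C11H12Cl2OS

C11H12Cl2OS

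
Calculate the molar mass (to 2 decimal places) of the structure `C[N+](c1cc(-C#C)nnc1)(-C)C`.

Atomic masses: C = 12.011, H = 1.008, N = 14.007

Molecular formula: C9H12N3+.
M = 9×12.011 + 12×1.008 + 3×14.007 = 162.22 g/mol.

162.22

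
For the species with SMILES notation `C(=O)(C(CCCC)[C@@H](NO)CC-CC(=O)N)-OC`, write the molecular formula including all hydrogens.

C12H24N2O4

Heavy atoms from the SMILES: 12 C, 2 N, 4 O.
Implicit hydrogens by atom environment:
  6 × C: 2 H each → 12
  3 × O: no H
  2 × C: 3 H each → 6
  2 × C: 1 H each → 2
  2 × C: no H
  1 × N: 2 H
  1 × N: 1 H
  1 × O: 1 H
  Total hydrogens = 24.
Molecular formula: C12H24N2O4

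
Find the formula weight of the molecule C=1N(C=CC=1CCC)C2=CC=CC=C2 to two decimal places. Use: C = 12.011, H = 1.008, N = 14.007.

185.27

Molecular formula: C13H15N.
M = 13×12.011 + 15×1.008 + 1×14.007 = 185.27 g/mol.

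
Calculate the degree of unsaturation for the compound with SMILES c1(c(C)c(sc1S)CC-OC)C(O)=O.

Molecular formula from the SMILES: C9H12O3S2.
DoU = (2C + 2 + N − H − X)/2 = (2·9 + 2 + 0 − 12 − 0)/2 = 8/2 = 4.
(Structurally: 1 ring(s) + 3 π bond(s) = 4.)

4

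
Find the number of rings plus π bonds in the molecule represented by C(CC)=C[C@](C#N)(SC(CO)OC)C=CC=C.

5

Molecular formula from the SMILES: C13H19NO2S.
DoU = (2C + 2 + N − H − X)/2 = (2·13 + 2 + 1 − 19 − 0)/2 = 10/2 = 5.
(Structurally: 0 ring(s) + 5 π bond(s) = 5.)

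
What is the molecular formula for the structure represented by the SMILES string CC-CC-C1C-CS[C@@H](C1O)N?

C9H19NOS

Heavy atoms from the SMILES: 9 C, 1 N, 1 O, 1 S.
Implicit hydrogens by atom environment:
  5 × C: 2 H each → 10
  3 × C: 1 H each → 3
  1 × C: 3 H
  1 × N: 2 H
  1 × O: 1 H
  1 × S: no H
  Total hydrogens = 19.
Molecular formula: C9H19NOS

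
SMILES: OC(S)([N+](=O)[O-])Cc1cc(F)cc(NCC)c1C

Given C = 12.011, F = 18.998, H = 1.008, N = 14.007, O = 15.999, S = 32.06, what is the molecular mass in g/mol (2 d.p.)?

274.31

Molecular formula: C11H15FN2O3S.
M = 11×12.011 + 1×18.998 + 15×1.008 + 2×14.007 + 3×15.999 + 1×32.06 = 274.31 g/mol.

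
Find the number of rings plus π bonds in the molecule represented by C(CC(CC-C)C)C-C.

Molecular formula from the SMILES: C9H20.
DoU = (2C + 2 + N − H − X)/2 = (2·9 + 2 + 0 − 20 − 0)/2 = 0/2 = 0.
(Structurally: 0 ring(s) + 0 π bond(s) = 0.)

0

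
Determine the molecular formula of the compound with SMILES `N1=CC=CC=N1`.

Heavy atoms from the SMILES: 4 C, 2 N.
Implicit hydrogens by atom environment:
  4 × C (aromatic): 1 H each → 4
  2 × N (aromatic): no H
  Total hydrogens = 4.
Molecular formula: C4H4N2

C4H4N2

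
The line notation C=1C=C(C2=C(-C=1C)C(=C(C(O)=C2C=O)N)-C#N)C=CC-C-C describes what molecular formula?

C18H18N2O2

Heavy atoms from the SMILES: 18 C, 2 N, 2 O.
Implicit hydrogens by atom environment:
  8 × C (aromatic): no H
  3 × C: 1 H each → 3
  2 × C: 3 H each → 6
  2 × C: 2 H each → 4
  2 × C (aromatic): 1 H each → 2
  1 × C: no H
  1 × N: 2 H
  1 × N: no H
  1 × O: 1 H
  1 × O: no H
  Total hydrogens = 18.
Molecular formula: C18H18N2O2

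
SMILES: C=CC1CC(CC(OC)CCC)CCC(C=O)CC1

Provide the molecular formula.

C17H30O2

Heavy atoms from the SMILES: 17 C, 2 O.
Implicit hydrogens by atom environment:
  9 × C: 2 H each → 18
  6 × C: 1 H each → 6
  2 × C: 3 H each → 6
  2 × O: no H
  Total hydrogens = 30.
Molecular formula: C17H30O2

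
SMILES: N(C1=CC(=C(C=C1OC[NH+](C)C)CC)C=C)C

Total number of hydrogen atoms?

23

Hydrogens are implicit in SMILES; fill each atom to its normal valence:
  4 × C: 3 H each → 12
  4 × C (aromatic): no H
  3 × C: 2 H each → 6
  2 × C (aromatic): 1 H each → 2
  1 × C: 1 H
  1 × N (charge +1): 1 H
  1 × N: 1 H
  1 × O: no H
  Total hydrogens = 23.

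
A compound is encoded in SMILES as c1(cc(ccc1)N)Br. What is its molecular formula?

C6H6BrN

Heavy atoms from the SMILES: 1 Br, 6 C, 1 N.
Implicit hydrogens by atom environment:
  4 × C (aromatic): 1 H each → 4
  2 × C (aromatic): no H
  1 × Br: no H
  1 × N: 2 H
  Total hydrogens = 6.
Molecular formula: C6H6BrN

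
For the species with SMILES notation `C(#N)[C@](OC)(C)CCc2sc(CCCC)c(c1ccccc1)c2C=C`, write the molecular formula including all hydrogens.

C22H27NOS

Heavy atoms from the SMILES: 22 C, 1 N, 1 O, 1 S.
Implicit hydrogens by atom environment:
  6 × C: 2 H each → 12
  5 × C (aromatic): 1 H each → 5
  5 × C (aromatic): no H
  3 × C: 3 H each → 9
  2 × C: no H
  1 × C: 1 H
  1 × N: no H
  1 × O: no H
  1 × S (aromatic): no H
  Total hydrogens = 27.
Molecular formula: C22H27NOS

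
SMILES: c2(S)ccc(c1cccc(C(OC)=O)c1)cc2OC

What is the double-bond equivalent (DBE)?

9

Molecular formula from the SMILES: C15H14O3S.
DoU = (2C + 2 + N − H − X)/2 = (2·15 + 2 + 0 − 14 − 0)/2 = 18/2 = 9.
(Structurally: 2 ring(s) + 7 π bond(s) = 9.)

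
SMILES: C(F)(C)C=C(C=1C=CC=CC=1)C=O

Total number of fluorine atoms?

1

The symbol for fluorine appears 1 time in the SMILES.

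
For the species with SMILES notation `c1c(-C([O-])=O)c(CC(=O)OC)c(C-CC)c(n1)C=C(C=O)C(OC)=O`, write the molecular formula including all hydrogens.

Heavy atoms from the SMILES: 17 C, 1 N, 7 O.
Implicit hydrogens by atom environment:
  6 × O: no H
  4 × C (aromatic): no H
  4 × C: no H
  3 × C: 3 H each → 9
  3 × C: 2 H each → 6
  2 × C: 1 H each → 2
  1 × C (aromatic): 1 H
  1 × N (aromatic): no H
  1 × O (charge -1): no H
  Total hydrogens = 18.
Net charge -1.
Molecular formula: C17H18NO7-

C17H18NO7-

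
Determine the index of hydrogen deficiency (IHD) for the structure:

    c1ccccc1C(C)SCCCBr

Molecular formula from the SMILES: C11H15BrS.
DoU = (2C + 2 + N − H − X)/2 = (2·11 + 2 + 0 − 15 − 1)/2 = 8/2 = 4.
(Structurally: 1 ring(s) + 3 π bond(s) = 4.)

4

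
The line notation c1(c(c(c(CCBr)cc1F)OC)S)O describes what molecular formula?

C9H10BrFO2S

Heavy atoms from the SMILES: 1 Br, 9 C, 1 F, 2 O, 1 S.
Implicit hydrogens by atom environment:
  5 × C (aromatic): no H
  2 × C: 2 H each → 4
  1 × Br: no H
  1 × C: 3 H
  1 × C (aromatic): 1 H
  1 × F: no H
  1 × O: 1 H
  1 × O: no H
  1 × S: 1 H
  Total hydrogens = 10.
Molecular formula: C9H10BrFO2S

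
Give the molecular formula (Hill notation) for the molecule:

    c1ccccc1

C6H6

Heavy atoms from the SMILES: 6 C.
Implicit hydrogens by atom environment:
  6 × C (aromatic): 1 H each → 6
  Total hydrogens = 6.
Molecular formula: C6H6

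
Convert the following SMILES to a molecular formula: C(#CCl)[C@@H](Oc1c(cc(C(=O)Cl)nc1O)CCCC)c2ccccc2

Heavy atoms from the SMILES: 19 C, 2 Cl, 1 N, 3 O.
Implicit hydrogens by atom environment:
  6 × C (aromatic): 1 H each → 6
  5 × C (aromatic): no H
  3 × C: 2 H each → 6
  3 × C: no H
  2 × Cl: no H
  2 × O: no H
  1 × C: 3 H
  1 × C: 1 H
  1 × N (aromatic): no H
  1 × O: 1 H
  Total hydrogens = 17.
Molecular formula: C19H17Cl2NO3

C19H17Cl2NO3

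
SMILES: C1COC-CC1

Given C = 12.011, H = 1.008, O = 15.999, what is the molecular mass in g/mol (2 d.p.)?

86.13

Molecular formula: C5H10O.
M = 5×12.011 + 10×1.008 + 1×15.999 = 86.13 g/mol.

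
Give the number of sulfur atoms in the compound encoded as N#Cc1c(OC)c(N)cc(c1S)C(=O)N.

1

The symbol for sulfur appears 1 time in the SMILES.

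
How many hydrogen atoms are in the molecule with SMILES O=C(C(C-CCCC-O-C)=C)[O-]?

Hydrogens are implicit in SMILES; fill each atom to its normal valence:
  6 × C: 2 H each → 12
  2 × C: no H
  2 × O: no H
  1 × C: 3 H
  1 × O (charge -1): no H
  Total hydrogens = 15.

15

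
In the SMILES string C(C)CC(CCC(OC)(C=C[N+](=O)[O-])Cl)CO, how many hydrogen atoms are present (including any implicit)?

Hydrogens are implicit in SMILES; fill each atom to its normal valence:
  5 × C: 2 H each → 10
  3 × C: 1 H each → 3
  2 × C: 3 H each → 6
  2 × O: no H
  1 × C: no H
  1 × Cl: no H
  1 × N (charge +1): no H
  1 × O: 1 H
  1 × O (charge -1): no H
  Total hydrogens = 20.

20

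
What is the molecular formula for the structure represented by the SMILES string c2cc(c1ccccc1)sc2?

C10H8S

Heavy atoms from the SMILES: 10 C, 1 S.
Implicit hydrogens by atom environment:
  8 × C (aromatic): 1 H each → 8
  2 × C (aromatic): no H
  1 × S (aromatic): no H
  Total hydrogens = 8.
Molecular formula: C10H8S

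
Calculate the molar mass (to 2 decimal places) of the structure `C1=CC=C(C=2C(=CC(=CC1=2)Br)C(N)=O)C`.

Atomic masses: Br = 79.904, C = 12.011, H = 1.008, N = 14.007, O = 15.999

264.12

Molecular formula: C12H10BrNO.
M = 1×79.904 + 12×12.011 + 10×1.008 + 1×14.007 + 1×15.999 = 264.12 g/mol.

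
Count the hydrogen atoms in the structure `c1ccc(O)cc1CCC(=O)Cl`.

9

Hydrogens are implicit in SMILES; fill each atom to its normal valence:
  4 × C (aromatic): 1 H each → 4
  2 × C: 2 H each → 4
  2 × C (aromatic): no H
  1 × C: no H
  1 × Cl: no H
  1 × O: 1 H
  1 × O: no H
  Total hydrogens = 9.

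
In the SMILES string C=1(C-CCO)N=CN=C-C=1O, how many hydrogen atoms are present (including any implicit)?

Hydrogens are implicit in SMILES; fill each atom to its normal valence:
  3 × C: 2 H each → 6
  2 × C (aromatic): 1 H each → 2
  2 × C (aromatic): no H
  2 × N (aromatic): no H
  2 × O: 1 H each → 2
  Total hydrogens = 10.

10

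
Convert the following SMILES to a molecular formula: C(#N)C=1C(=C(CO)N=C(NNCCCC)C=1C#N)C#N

C13H14N6O

Heavy atoms from the SMILES: 13 C, 6 N, 1 O.
Implicit hydrogens by atom environment:
  5 × C (aromatic): no H
  4 × C: 2 H each → 8
  3 × C: no H
  3 × N: no H
  2 × N: 1 H each → 2
  1 × C: 3 H
  1 × N (aromatic): no H
  1 × O: 1 H
  Total hydrogens = 14.
Molecular formula: C13H14N6O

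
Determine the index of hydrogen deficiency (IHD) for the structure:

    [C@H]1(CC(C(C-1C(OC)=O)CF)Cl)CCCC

Molecular formula from the SMILES: C12H20ClFO2.
DoU = (2C + 2 + N − H − X)/2 = (2·12 + 2 + 0 − 20 − 2)/2 = 4/2 = 2.
(Structurally: 1 ring(s) + 1 π bond(s) = 2.)

2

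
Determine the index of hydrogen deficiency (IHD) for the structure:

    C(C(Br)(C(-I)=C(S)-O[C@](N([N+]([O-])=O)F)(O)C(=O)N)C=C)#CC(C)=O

Molecular formula from the SMILES: C11H10BrFIN3O6S.
DoU = (2C + 2 + N − H − X)/2 = (2·11 + 2 + 3 − 10 − 3)/2 = 14/2 = 7.
(Structurally: 0 ring(s) + 7 π bond(s) = 7.)

7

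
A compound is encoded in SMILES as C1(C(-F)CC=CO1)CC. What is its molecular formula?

Heavy atoms from the SMILES: 7 C, 1 F, 1 O.
Implicit hydrogens by atom environment:
  4 × C: 1 H each → 4
  2 × C: 2 H each → 4
  1 × C: 3 H
  1 × F: no H
  1 × O: no H
  Total hydrogens = 11.
Molecular formula: C7H11FO

C7H11FO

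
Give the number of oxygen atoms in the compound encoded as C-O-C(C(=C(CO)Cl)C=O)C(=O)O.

5

The symbol for oxygen appears 5 times in the SMILES.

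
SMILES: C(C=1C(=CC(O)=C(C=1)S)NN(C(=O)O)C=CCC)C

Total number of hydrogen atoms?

Hydrogens are implicit in SMILES; fill each atom to its normal valence:
  4 × C (aromatic): no H
  2 × C: 3 H each → 6
  2 × C: 2 H each → 4
  2 × C (aromatic): 1 H each → 2
  2 × C: 1 H each → 2
  2 × O: 1 H each → 2
  1 × C: no H
  1 × N: 1 H
  1 × N: no H
  1 × O: no H
  1 × S: 1 H
  Total hydrogens = 18.

18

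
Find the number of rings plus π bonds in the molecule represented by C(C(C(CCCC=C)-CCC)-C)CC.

1

Molecular formula from the SMILES: C14H28.
DoU = (2C + 2 + N − H − X)/2 = (2·14 + 2 + 0 − 28 − 0)/2 = 2/2 = 1.
(Structurally: 0 ring(s) + 1 π bond(s) = 1.)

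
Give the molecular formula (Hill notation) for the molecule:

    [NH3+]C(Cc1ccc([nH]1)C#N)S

Heavy atoms from the SMILES: 7 C, 3 N, 1 S.
Implicit hydrogens by atom environment:
  2 × C (aromatic): 1 H each → 2
  2 × C (aromatic): no H
  1 × C: 2 H
  1 × C: 1 H
  1 × C: no H
  1 × N (charge +1): 3 H
  1 × N (aromatic): 1 H
  1 × N: no H
  1 × S: 1 H
  Total hydrogens = 10.
Net charge +1.
Molecular formula: C7H10N3S+

C7H10N3S+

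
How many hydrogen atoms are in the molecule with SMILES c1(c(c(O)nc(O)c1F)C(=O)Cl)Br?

2

Hydrogens are implicit in SMILES; fill each atom to its normal valence:
  5 × C (aromatic): no H
  2 × O: 1 H each → 2
  1 × Br: no H
  1 × C: no H
  1 × Cl: no H
  1 × F: no H
  1 × N (aromatic): no H
  1 × O: no H
  Total hydrogens = 2.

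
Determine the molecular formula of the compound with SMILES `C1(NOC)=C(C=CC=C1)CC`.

Heavy atoms from the SMILES: 9 C, 1 N, 1 O.
Implicit hydrogens by atom environment:
  4 × C (aromatic): 1 H each → 4
  2 × C: 3 H each → 6
  2 × C (aromatic): no H
  1 × C: 2 H
  1 × N: 1 H
  1 × O: no H
  Total hydrogens = 13.
Molecular formula: C9H13NO

C9H13NO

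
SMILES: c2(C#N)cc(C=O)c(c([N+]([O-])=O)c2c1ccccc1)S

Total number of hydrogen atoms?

Hydrogens are implicit in SMILES; fill each atom to its normal valence:
  6 × C (aromatic): 1 H each → 6
  6 × C (aromatic): no H
  2 × O: no H
  1 × C: 1 H
  1 × C: no H
  1 × N (charge +1): no H
  1 × N: no H
  1 × O (charge -1): no H
  1 × S: 1 H
  Total hydrogens = 8.

8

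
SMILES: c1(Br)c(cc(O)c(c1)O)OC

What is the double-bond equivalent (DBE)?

Molecular formula from the SMILES: C7H7BrO3.
DoU = (2C + 2 + N − H − X)/2 = (2·7 + 2 + 0 − 7 − 1)/2 = 8/2 = 4.
(Structurally: 1 ring(s) + 3 π bond(s) = 4.)

4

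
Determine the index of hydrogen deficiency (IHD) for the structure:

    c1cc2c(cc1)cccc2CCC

Molecular formula from the SMILES: C13H14.
DoU = (2C + 2 + N − H − X)/2 = (2·13 + 2 + 0 − 14 − 0)/2 = 14/2 = 7.
(Structurally: 2 ring(s) + 5 π bond(s) = 7.)

7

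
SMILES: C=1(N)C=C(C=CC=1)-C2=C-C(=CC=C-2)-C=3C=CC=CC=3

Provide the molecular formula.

C18H15N

Heavy atoms from the SMILES: 18 C, 1 N.
Implicit hydrogens by atom environment:
  13 × C (aromatic): 1 H each → 13
  5 × C (aromatic): no H
  1 × N: 2 H
  Total hydrogens = 15.
Molecular formula: C18H15N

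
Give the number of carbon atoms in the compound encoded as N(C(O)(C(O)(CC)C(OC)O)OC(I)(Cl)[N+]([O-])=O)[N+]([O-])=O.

The symbol for carbon appears 7 times in the SMILES. (Cl is a single chlorine, not C + l.)

7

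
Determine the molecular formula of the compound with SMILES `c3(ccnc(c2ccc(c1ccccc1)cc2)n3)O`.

Heavy atoms from the SMILES: 16 C, 2 N, 1 O.
Implicit hydrogens by atom environment:
  11 × C (aromatic): 1 H each → 11
  5 × C (aromatic): no H
  2 × N (aromatic): no H
  1 × O: 1 H
  Total hydrogens = 12.
Molecular formula: C16H12N2O

C16H12N2O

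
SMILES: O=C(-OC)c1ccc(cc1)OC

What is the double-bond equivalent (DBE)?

5

Molecular formula from the SMILES: C9H10O3.
DoU = (2C + 2 + N − H − X)/2 = (2·9 + 2 + 0 − 10 − 0)/2 = 10/2 = 5.
(Structurally: 1 ring(s) + 4 π bond(s) = 5.)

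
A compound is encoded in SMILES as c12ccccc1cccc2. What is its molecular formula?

C10H8

Heavy atoms from the SMILES: 10 C.
Implicit hydrogens by atom environment:
  8 × C (aromatic): 1 H each → 8
  2 × C (aromatic): no H
  Total hydrogens = 8.
Molecular formula: C10H8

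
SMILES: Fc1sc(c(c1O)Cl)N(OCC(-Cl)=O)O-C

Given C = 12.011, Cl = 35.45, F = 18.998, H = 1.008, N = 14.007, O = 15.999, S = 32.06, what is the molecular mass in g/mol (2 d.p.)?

290.09

Molecular formula: C7H6Cl2FNO4S.
M = 7×12.011 + 2×35.45 + 1×18.998 + 6×1.008 + 1×14.007 + 4×15.999 + 1×32.06 = 290.09 g/mol.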